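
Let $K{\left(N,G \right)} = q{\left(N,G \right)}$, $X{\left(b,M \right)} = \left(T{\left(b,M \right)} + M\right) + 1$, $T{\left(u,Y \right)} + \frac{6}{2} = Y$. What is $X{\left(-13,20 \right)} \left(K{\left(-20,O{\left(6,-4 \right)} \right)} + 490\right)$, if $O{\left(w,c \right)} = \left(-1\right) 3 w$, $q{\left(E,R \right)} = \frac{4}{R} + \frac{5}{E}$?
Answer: $\frac{334837}{18} \approx 18602.0$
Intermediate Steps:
$T{\left(u,Y \right)} = -3 + Y$
$O{\left(w,c \right)} = - 3 w$
$X{\left(b,M \right)} = -2 + 2 M$ ($X{\left(b,M \right)} = \left(\left(-3 + M\right) + M\right) + 1 = \left(-3 + 2 M\right) + 1 = -2 + 2 M$)
$K{\left(N,G \right)} = \frac{4}{G} + \frac{5}{N}$
$X{\left(-13,20 \right)} \left(K{\left(-20,O{\left(6,-4 \right)} \right)} + 490\right) = \left(-2 + 2 \cdot 20\right) \left(\left(\frac{4}{\left(-3\right) 6} + \frac{5}{-20}\right) + 490\right) = \left(-2 + 40\right) \left(\left(\frac{4}{-18} + 5 \left(- \frac{1}{20}\right)\right) + 490\right) = 38 \left(\left(4 \left(- \frac{1}{18}\right) - \frac{1}{4}\right) + 490\right) = 38 \left(\left(- \frac{2}{9} - \frac{1}{4}\right) + 490\right) = 38 \left(- \frac{17}{36} + 490\right) = 38 \cdot \frac{17623}{36} = \frac{334837}{18}$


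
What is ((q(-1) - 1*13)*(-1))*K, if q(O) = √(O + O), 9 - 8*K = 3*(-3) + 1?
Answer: 221/8 - 17*I*√2/8 ≈ 27.625 - 3.0052*I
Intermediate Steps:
K = 17/8 (K = 9/8 - (3*(-3) + 1)/8 = 9/8 - (-9 + 1)/8 = 9/8 - ⅛*(-8) = 9/8 + 1 = 17/8 ≈ 2.1250)
q(O) = √2*√O (q(O) = √(2*O) = √2*√O)
((q(-1) - 1*13)*(-1))*K = ((√2*√(-1) - 1*13)*(-1))*(17/8) = ((√2*I - 13)*(-1))*(17/8) = ((I*√2 - 13)*(-1))*(17/8) = ((-13 + I*√2)*(-1))*(17/8) = (13 - I*√2)*(17/8) = 221/8 - 17*I*√2/8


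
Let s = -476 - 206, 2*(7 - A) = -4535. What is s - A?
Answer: -5913/2 ≈ -2956.5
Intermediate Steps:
A = 4549/2 (A = 7 - 1/2*(-4535) = 7 + 4535/2 = 4549/2 ≈ 2274.5)
s = -682
s - A = -682 - 1*4549/2 = -682 - 4549/2 = -5913/2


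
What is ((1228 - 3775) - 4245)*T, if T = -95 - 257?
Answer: 2390784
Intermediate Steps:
T = -352
((1228 - 3775) - 4245)*T = ((1228 - 3775) - 4245)*(-352) = (-2547 - 4245)*(-352) = -6792*(-352) = 2390784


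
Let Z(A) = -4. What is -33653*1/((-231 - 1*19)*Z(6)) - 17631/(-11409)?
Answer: -122105359/3803000 ≈ -32.108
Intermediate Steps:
-33653*1/((-231 - 1*19)*Z(6)) - 17631/(-11409) = -33653*(-1/(4*(-231 - 1*19))) - 17631/(-11409) = -33653*(-1/(4*(-231 - 19))) - 17631*(-1/11409) = -33653/((-4*(-250))) + 5877/3803 = -33653/1000 + 5877/3803 = -122105359/3803000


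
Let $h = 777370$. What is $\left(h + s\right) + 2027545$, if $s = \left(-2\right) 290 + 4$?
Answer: $2804339$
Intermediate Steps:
$s = -576$ ($s = -580 + 4 = -576$)
$\left(h + s\right) + 2027545 = \left(777370 - 576\right) + 2027545 = 776794 + 2027545 = 2804339$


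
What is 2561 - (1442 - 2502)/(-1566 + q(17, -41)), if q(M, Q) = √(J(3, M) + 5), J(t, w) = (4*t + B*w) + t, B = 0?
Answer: 784846567/306542 - 265*√5/306542 ≈ 2560.3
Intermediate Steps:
J(t, w) = 5*t (J(t, w) = (4*t + 0*w) + t = (4*t + 0) + t = 4*t + t = 5*t)
q(M, Q) = 2*√5 (q(M, Q) = √(5*3 + 5) = √(15 + 5) = √20 = 2*√5)
2561 - (1442 - 2502)/(-1566 + q(17, -41)) = 2561 - (1442 - 2502)/(-1566 + 2*√5) = 2561 - (-1060)/(-1566 + 2*√5) = 2561 + 1060/(-1566 + 2*√5)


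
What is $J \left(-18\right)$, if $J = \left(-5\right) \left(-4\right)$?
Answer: $-360$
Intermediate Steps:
$J = 20$
$J \left(-18\right) = 20 \left(-18\right) = -360$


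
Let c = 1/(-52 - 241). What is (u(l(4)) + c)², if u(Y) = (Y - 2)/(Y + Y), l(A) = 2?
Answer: 1/85849 ≈ 1.1648e-5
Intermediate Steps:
u(Y) = (-2 + Y)/(2*Y) (u(Y) = (-2 + Y)/((2*Y)) = (-2 + Y)*(1/(2*Y)) = (-2 + Y)/(2*Y))
c = -1/293 (c = 1/(-293) = -1/293 ≈ -0.0034130)
(u(l(4)) + c)² = ((½)*(-2 + 2)/2 - 1/293)² = ((½)*(½)*0 - 1/293)² = (0 - 1/293)² = (-1/293)² = 1/85849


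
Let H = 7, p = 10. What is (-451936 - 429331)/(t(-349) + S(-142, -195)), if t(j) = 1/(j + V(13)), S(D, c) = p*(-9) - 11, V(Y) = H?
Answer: 301393314/34543 ≈ 8725.2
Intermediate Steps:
V(Y) = 7
S(D, c) = -101 (S(D, c) = 10*(-9) - 11 = -90 - 11 = -101)
t(j) = 1/(7 + j) (t(j) = 1/(j + 7) = 1/(7 + j))
(-451936 - 429331)/(t(-349) + S(-142, -195)) = (-451936 - 429331)/(1/(7 - 349) - 101) = -881267/(1/(-342) - 101) = -881267/(-1/342 - 101) = -881267/(-34543/342) = -881267*(-342/34543) = 301393314/34543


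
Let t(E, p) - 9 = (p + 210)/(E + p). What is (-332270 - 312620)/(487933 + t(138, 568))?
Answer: -45529234/34448783 ≈ -1.3216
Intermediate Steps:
t(E, p) = 9 + (210 + p)/(E + p) (t(E, p) = 9 + (p + 210)/(E + p) = 9 + (210 + p)/(E + p))
(-332270 - 312620)/(487933 + t(138, 568)) = (-332270 - 312620)/(487933 + (210 + 9*138 + 10*568)/(138 + 568)) = -644890/(487933 + (210 + 1242 + 5680)/706) = -644890/(487933 + (1/706)*7132) = -644890/(487933 + 3566/353) = -644890/172243915/353 = -644890*353/172243915 = -45529234/34448783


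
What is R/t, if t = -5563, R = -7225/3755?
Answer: 1445/4177813 ≈ 0.00034587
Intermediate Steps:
R = -1445/751 (R = -7225*1/3755 = -1445/751 ≈ -1.9241)
R/t = -1445/751/(-5563) = -1445/751*(-1/5563) = 1445/4177813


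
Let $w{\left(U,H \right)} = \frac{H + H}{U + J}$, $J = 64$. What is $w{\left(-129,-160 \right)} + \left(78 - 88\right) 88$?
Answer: $- \frac{11376}{13} \approx -875.08$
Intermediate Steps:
$w{\left(U,H \right)} = \frac{2 H}{64 + U}$ ($w{\left(U,H \right)} = \frac{H + H}{U + 64} = \frac{2 H}{64 + U}$)
$w{\left(-129,-160 \right)} + \left(78 - 88\right) 88 = 2 \left(-160\right) \frac{1}{64 - 129} + \left(78 - 88\right) 88 = 2 \left(-160\right) \frac{1}{-65} - 880 = 2 \left(-160\right) \left(- \frac{1}{65}\right) - 880 = \frac{64}{13} - 880 = - \frac{11376}{13}$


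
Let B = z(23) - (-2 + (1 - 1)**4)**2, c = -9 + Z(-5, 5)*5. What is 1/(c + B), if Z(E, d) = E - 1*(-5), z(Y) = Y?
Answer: 1/10 ≈ 0.10000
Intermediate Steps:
Z(E, d) = 5 + E (Z(E, d) = E + 5 = 5 + E)
c = -9 (c = -9 + (5 - 5)*5 = -9 + 0*5 = -9 + 0 = -9)
B = 19 (B = 23 - (-2 + (1 - 1)**4)**2 = 23 - (-2 + 0**4)**2 = 23 - (-2 + 0)**2 = 23 - 1*(-2)**2 = 23 - 1*4 = 23 - 4 = 19)
1/(c + B) = 1/(-9 + 19) = 1/10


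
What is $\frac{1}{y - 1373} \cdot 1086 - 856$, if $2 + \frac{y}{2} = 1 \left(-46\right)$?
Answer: $- \frac{1258550}{1469} \approx -856.74$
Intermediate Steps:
$y = -96$ ($y = -4 + 2 \cdot 1 \left(-46\right) = -4 + 2 \left(-46\right) = -4 - 92 = -96$)
$\frac{1}{y - 1373} \cdot 1086 - 856 = \frac{1}{-96 - 1373} \cdot 1086 - 856 = \frac{1}{-1469} \cdot 1086 - 856 = \left(- \frac{1}{1469}\right) 1086 - 856 = - \frac{1086}{1469} - 856 = - \frac{1258550}{1469}$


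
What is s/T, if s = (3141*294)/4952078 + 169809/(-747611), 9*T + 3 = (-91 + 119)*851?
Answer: -677353701186/44102790879150925 ≈ -1.5359e-5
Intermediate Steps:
T = 23825/9 (T = -1/3 + ((-91 + 119)*851)/9 = -1/3 + (28*851)/9 = -1/3 + (1/9)*23828 = -1/3 + 23828/9 = 23825/9 ≈ 2647.2)
s = -75261522354/1851113992829 (s = 923454*(1/4952078) + 169809*(-1/747611) = 461727/2476039 - 169809/747611 = -75261522354/1851113992829 ≈ -0.040657)
s/T = -75261522354/(1851113992829*23825/9) = -75261522354/1851113992829*9/23825 = -677353701186/44102790879150925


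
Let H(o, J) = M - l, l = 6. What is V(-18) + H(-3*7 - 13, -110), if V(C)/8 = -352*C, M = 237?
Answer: 50919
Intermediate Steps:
H(o, J) = 231 (H(o, J) = 237 - 1*6 = 237 - 6 = 231)
V(C) = -2816*C (V(C) = 8*(-352*C) = -2816*C)
V(-18) + H(-3*7 - 13, -110) = -2816*(-18) + 231 = 50688 + 231 = 50919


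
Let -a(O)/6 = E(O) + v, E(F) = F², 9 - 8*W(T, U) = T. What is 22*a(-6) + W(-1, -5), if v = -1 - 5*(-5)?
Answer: -31675/4 ≈ -7918.8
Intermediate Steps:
W(T, U) = 9/8 - T/8
v = 24 (v = -1 + 25 = 24)
a(O) = -144 - 6*O² (a(O) = -6*(O² + 24) = -6*(24 + O²) = -144 - 6*O²)
22*a(-6) + W(-1, -5) = 22*(-144 - 6*(-6)²) + (9/8 - ⅛*(-1)) = 22*(-144 - 6*36) + (9/8 + ⅛) = 22*(-144 - 216) + 5/4 = 22*(-360) + 5/4 = -7920 + 5/4 = -31675/4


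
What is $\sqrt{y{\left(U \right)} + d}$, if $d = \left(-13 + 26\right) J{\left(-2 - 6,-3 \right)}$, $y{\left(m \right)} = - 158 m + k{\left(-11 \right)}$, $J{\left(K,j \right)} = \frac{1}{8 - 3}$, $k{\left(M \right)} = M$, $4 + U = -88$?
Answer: $\frac{\sqrt{363190}}{5} \approx 120.53$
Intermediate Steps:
$U = -92$ ($U = -4 - 88 = -92$)
$J{\left(K,j \right)} = \frac{1}{5}$
$y{\left(m \right)} = -11 - 158 m$ ($y{\left(m \right)} = - 158 m - 11 = -11 - 158 m$)
$d = \frac{13}{5}$ ($d = \left(-13 + 26\right) \frac{1}{5} = 13 \cdot \frac{1}{5} = \frac{13}{5} \approx 2.6$)
$\sqrt{y{\left(U \right)} + d} = \sqrt{\left(-11 - -14536\right) + \frac{13}{5}} = \sqrt{\left(-11 + 14536\right) + \frac{13}{5}} = \sqrt{14525 + \frac{13}{5}} = \sqrt{\frac{72638}{5}} = \frac{\sqrt{363190}}{5}$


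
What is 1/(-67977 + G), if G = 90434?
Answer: 1/22457 ≈ 4.4530e-5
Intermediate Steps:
1/(-67977 + G) = 1/(-67977 + 90434) = 1/22457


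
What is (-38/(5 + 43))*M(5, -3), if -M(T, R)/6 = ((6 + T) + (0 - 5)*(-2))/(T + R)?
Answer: 399/8 ≈ 49.875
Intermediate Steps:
M(T, R) = -6*(16 + T)/(R + T) (M(T, R) = -6*((6 + T) + (0 - 5)*(-2))/(T + R) = -6*((6 + T) - 5*(-2))/(R + T) = -6*((6 + T) + 10)/(R + T) = -6*(16 + T)/(R + T))
(-38/(5 + 43))*M(5, -3) = (-38/(5 + 43))*(6*(-16 - 1*5)/(-3 + 5)) = (-38/48)*(6*(-16 - 5)/2) = ((1/48)*(-38))*(6*(½)*(-21)) = -19/24*(-63) = 399/8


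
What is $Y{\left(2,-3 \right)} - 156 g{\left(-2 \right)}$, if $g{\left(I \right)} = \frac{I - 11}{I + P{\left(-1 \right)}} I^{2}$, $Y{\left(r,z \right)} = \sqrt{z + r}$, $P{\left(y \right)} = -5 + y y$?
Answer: $-1352 + i \approx -1352.0 + 1.0 i$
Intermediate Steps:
$P{\left(y \right)} = -5 + y^{2}$
$Y{\left(r,z \right)} = \sqrt{r + z}$
$g{\left(I \right)} = \frac{I^{2} \left(-11 + I\right)}{-4 + I}$ ($g{\left(I \right)} = \frac{I - 11}{I - \left(5 - \left(-1\right)^{2}\right)} I^{2} = \frac{-11 + I}{I + \left(-5 + 1\right)} I^{2} = \frac{-11 + I}{I - 4} I^{2} = \frac{-11 + I}{-4 + I} I^{2} = \frac{I^{2} \left(-11 + I\right)}{-4 + I}$)
$Y{\left(2,-3 \right)} - 156 g{\left(-2 \right)} = \sqrt{2 - 3} - 156 \frac{\left(-2\right)^{2} \left(-11 - 2\right)}{-4 - 2} = \sqrt{-1} - 156 \cdot 4 \frac{1}{-6} \left(-13\right) = i - 156 \cdot 4 \left(- \frac{1}{6}\right) \left(-13\right) = i - 1352 = -1352 + i$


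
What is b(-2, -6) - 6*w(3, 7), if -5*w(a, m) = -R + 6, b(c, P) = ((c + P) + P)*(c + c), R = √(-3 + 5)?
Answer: 316/5 - 6*√2/5 ≈ 61.503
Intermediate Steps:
R = √2 ≈ 1.4142
b(c, P) = 2*c*(c + 2*P) (b(c, P) = ((P + c) + P)*(2*c) = (c + 2*P)*(2*c) = 2*c*(c + 2*P))
w(a, m) = -6/5 + √2/5 (w(a, m) = -(-√2 + 6)/5 = -(6 - √2)/5 = -6/5 + √2/5)
b(-2, -6) - 6*w(3, 7) = 2*(-2)*(-2 + 2*(-6)) - 6*(-6/5 + √2/5) = 2*(-2)*(-2 - 12) + (36/5 - 6*√2/5) = 2*(-2)*(-14) + (36/5 - 6*√2/5) = 56 + (36/5 - 6*√2/5) = 316/5 - 6*√2/5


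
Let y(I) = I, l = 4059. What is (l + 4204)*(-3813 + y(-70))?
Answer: -32085229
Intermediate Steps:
(l + 4204)*(-3813 + y(-70)) = (4059 + 4204)*(-3813 - 70) = 8263*(-3883) = -32085229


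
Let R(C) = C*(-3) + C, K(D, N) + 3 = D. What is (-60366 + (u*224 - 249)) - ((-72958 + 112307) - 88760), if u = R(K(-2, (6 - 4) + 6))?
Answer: -8964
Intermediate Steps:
K(D, N) = -3 + D
R(C) = -2*C (R(C) = -3*C + C = -2*C)
u = 10 (u = -2*(-3 - 2) = -2*(-5) = 10)
(-60366 + (u*224 - 249)) - ((-72958 + 112307) - 88760) = (-60366 + (10*224 - 249)) - ((-72958 + 112307) - 88760) = (-60366 + (2240 - 249)) - (39349 - 88760) = (-60366 + 1991) - 1*(-49411) = -58375 + 49411 = -8964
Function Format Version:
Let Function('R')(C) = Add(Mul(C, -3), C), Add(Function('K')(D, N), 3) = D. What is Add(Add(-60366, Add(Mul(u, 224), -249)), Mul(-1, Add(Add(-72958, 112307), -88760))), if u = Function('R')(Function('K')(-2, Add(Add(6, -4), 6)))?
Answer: -8964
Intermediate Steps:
Function('K')(D, N) = Add(-3, D)
Function('R')(C) = Mul(-2, C) (Function('R')(C) = Add(Mul(-3, C), C) = Mul(-2, C))
u = 10 (u = Mul(-2, Add(-3, -2)) = Mul(-2, -5) = 10)
Add(Add(-60366, Add(Mul(u, 224), -249)), Mul(-1, Add(Add(-72958, 112307), -88760))) = Add(Add(-60366, Add(Mul(10, 224), -249)), Mul(-1, Add(Add(-72958, 112307), -88760))) = Add(Add(-60366, Add(2240, -249)), Mul(-1, Add(39349, -88760))) = Add(Add(-60366, 1991), Mul(-1, -49411)) = Add(-58375, 49411) = -8964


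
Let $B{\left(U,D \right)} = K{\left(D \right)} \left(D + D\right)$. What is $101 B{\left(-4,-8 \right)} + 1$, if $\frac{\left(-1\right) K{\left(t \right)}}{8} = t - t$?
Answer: $1$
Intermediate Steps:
$K{\left(t \right)} = 0$ ($K{\left(t \right)} = - 8 \left(t - t\right) = \left(-8\right) 0 = 0$)
$B{\left(U,D \right)} = 0$ ($B{\left(U,D \right)} = 0 \left(D + D\right) = 0 \cdot 2 D = 0$)
$101 B{\left(-4,-8 \right)} + 1 = 101 \cdot 0 + 1 = 0 + 1 = 1$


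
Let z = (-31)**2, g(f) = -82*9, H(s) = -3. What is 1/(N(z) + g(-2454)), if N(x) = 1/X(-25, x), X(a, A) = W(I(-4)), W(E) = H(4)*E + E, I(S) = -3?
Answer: -6/4427 ≈ -0.0013553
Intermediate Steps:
g(f) = -738
W(E) = -2*E (W(E) = -3*E + E = -2*E)
X(a, A) = 6 (X(a, A) = -2*(-3) = 6)
z = 961
N(x) = 1/6
1/(N(z) + g(-2454)) = 1/(1/6 - 738) = 1/(-4427/6) = -6/4427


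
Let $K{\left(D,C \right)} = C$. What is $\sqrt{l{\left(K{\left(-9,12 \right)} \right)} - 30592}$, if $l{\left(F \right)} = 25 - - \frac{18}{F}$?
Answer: $\frac{i \sqrt{122262}}{2} \approx 174.83 i$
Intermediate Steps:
$l{\left(F \right)} = 25 + \frac{18}{F}$
$\sqrt{l{\left(K{\left(-9,12 \right)} \right)} - 30592} = \sqrt{\left(25 + \frac{18}{12}\right) - 30592} = \sqrt{\left(25 + 18 \cdot \frac{1}{12}\right) - 30592} = \sqrt{\left(25 + \frac{3}{2}\right) - 30592} = \sqrt{\frac{53}{2} - 30592} = \sqrt{- \frac{61131}{2}} = \frac{i \sqrt{122262}}{2}$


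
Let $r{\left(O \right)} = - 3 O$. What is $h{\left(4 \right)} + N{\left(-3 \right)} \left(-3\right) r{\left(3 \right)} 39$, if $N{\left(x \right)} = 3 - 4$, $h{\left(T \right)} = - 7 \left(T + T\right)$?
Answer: $-1109$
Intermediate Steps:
$h{\left(T \right)} = - 14 T$ ($h{\left(T \right)} = - 7 \cdot 2 T = - 14 T$)
$N{\left(x \right)} = -1$
$h{\left(4 \right)} + N{\left(-3 \right)} \left(-3\right) r{\left(3 \right)} 39 = \left(-14\right) 4 + \left(-1\right) \left(-3\right) \left(\left(-3\right) 3\right) 39 = -56 + 3 \left(-9\right) 39 = -56 - 1053 = -1109$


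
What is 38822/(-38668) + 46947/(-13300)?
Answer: -83274257/18367300 ≈ -4.5338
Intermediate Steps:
38822/(-38668) + 46947/(-13300) = 38822*(-1/38668) + 46947*(-1/13300) = -2773/2762 - 46947/13300 = -83274257/18367300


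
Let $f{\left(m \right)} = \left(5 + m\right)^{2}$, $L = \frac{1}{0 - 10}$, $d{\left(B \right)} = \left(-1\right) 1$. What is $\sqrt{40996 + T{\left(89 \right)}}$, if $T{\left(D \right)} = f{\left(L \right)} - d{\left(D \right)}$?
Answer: $\frac{3 \sqrt{455789}}{10} \approx 202.54$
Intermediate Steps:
$d{\left(B \right)} = -1$
$L = - \frac{1}{10}$ ($L = \frac{1}{-10} = - \frac{1}{10} \approx -0.1$)
$T{\left(D \right)} = \frac{2501}{100}$ ($T{\left(D \right)} = \left(5 - \frac{1}{10}\right)^{2} - -1 = \left(\frac{49}{10}\right)^{2} + 1 = \frac{2401}{100} + 1 = \frac{2501}{100}$)
$\sqrt{40996 + T{\left(89 \right)}} = \sqrt{40996 + \frac{2501}{100}} = \sqrt{\frac{4102101}{100}} = \frac{3 \sqrt{455789}}{10}$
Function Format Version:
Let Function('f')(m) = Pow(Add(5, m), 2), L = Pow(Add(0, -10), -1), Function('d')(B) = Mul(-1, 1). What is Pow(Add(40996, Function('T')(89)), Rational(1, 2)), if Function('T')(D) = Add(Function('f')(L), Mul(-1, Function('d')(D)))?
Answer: Mul(Rational(3, 10), Pow(455789, Rational(1, 2))) ≈ 202.54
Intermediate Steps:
Function('d')(B) = -1
L = Rational(-1, 10) (L = Pow(-10, -1) = Rational(-1, 10) ≈ -0.10000)
Function('T')(D) = Rational(2501, 100) (Function('T')(D) = Add(Pow(Add(5, Rational(-1, 10)), 2), Mul(-1, -1)) = Add(Pow(Rational(49, 10), 2), 1) = Add(Rational(2401, 100), 1) = Rational(2501, 100))
Pow(Add(40996, Function('T')(89)), Rational(1, 2)) = Pow(Add(40996, Rational(2501, 100)), Rational(1, 2)) = Pow(Rational(4102101, 100), Rational(1, 2)) = Mul(Rational(3, 10), Pow(455789, Rational(1, 2)))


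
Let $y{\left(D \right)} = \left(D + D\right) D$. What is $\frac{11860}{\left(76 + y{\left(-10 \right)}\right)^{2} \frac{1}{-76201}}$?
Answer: $- \frac{225935965}{19044} \approx -11864.0$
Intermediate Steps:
$y{\left(D \right)} = 2 D^{2}$ ($y{\left(D \right)} = 2 D D = 2 D^{2}$)
$\frac{11860}{\left(76 + y{\left(-10 \right)}\right)^{2} \frac{1}{-76201}} = \frac{11860}{\left(76 + 2 \left(-10\right)^{2}\right)^{2} \frac{1}{-76201}} = \frac{11860}{\left(76 + 2 \cdot 100\right)^{2} \left(- \frac{1}{76201}\right)} = \frac{11860}{\left(76 + 200\right)^{2} \left(- \frac{1}{76201}\right)} = \frac{11860}{276^{2} \left(- \frac{1}{76201}\right)} = \frac{11860}{76176 \left(- \frac{1}{76201}\right)} = \frac{11860}{- \frac{76176}{76201}} = 11860 \left(- \frac{76201}{76176}\right) = - \frac{225935965}{19044}$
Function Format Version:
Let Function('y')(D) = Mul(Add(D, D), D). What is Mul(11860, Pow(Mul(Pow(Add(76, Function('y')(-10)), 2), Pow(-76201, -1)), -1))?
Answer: Rational(-225935965, 19044) ≈ -11864.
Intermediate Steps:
Function('y')(D) = Mul(2, Pow(D, 2)) (Function('y')(D) = Mul(Mul(2, D), D) = Mul(2, Pow(D, 2)))
Mul(11860, Pow(Mul(Pow(Add(76, Function('y')(-10)), 2), Pow(-76201, -1)), -1)) = Mul(11860, Pow(Mul(Pow(Add(76, Mul(2, Pow(-10, 2))), 2), Pow(-76201, -1)), -1)) = Mul(11860, Pow(Mul(Pow(Add(76, Mul(2, 100)), 2), Rational(-1, 76201)), -1)) = Mul(11860, Pow(Mul(Pow(Add(76, 200), 2), Rational(-1, 76201)), -1)) = Mul(11860, Pow(Mul(Pow(276, 2), Rational(-1, 76201)), -1)) = Mul(11860, Pow(Mul(76176, Rational(-1, 76201)), -1)) = Mul(11860, Pow(Rational(-76176, 76201), -1)) = Mul(11860, Rational(-76201, 76176)) = Rational(-225935965, 19044)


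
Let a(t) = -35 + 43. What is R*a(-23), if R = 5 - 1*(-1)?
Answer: 48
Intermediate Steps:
a(t) = 8
R = 6 (R = 5 + 1 = 6)
R*a(-23) = 6*8 = 48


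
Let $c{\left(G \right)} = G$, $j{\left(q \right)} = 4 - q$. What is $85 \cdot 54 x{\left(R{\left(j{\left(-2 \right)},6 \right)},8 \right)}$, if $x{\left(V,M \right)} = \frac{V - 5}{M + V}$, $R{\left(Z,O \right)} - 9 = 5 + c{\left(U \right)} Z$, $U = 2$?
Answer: $2835$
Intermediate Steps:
$R{\left(Z,O \right)} = 14 + 2 Z$ ($R{\left(Z,O \right)} = 9 + \left(5 + 2 Z\right) = 14 + 2 Z$)
$x{\left(V,M \right)} = \frac{-5 + V}{M + V}$
$85 \cdot 54 x{\left(R{\left(j{\left(-2 \right)},6 \right)},8 \right)} = 85 \cdot 54 \frac{-5 + \left(14 + 2 \left(4 - -2\right)\right)}{8 + \left(14 + 2 \left(4 - -2\right)\right)} = 4590 \frac{-5 + \left(14 + 2 \left(4 + 2\right)\right)}{8 + \left(14 + 2 \left(4 + 2\right)\right)} = 4590 \frac{-5 + \left(14 + 2 \cdot 6\right)}{8 + \left(14 + 2 \cdot 6\right)} = 4590 \frac{-5 + \left(14 + 12\right)}{8 + \left(14 + 12\right)} = 4590 \frac{-5 + 26}{8 + 26} = 4590 \cdot \frac{1}{34} \cdot 21 = 4590 \cdot \frac{21}{34} = 2835$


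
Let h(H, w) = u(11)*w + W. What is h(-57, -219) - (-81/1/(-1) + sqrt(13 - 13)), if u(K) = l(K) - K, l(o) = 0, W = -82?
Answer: 2246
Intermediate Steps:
u(K) = -K (u(K) = 0 - K = -K)
h(H, w) = -82 - 11*w (h(H, w) = (-1*11)*w - 82 = -11*w - 82 = -82 - 11*w)
h(-57, -219) - (-81/1/(-1) + sqrt(13 - 13)) = (-82 - 11*(-219)) - (-81/1/(-1) + sqrt(13 - 13)) = (-82 + 2409) - (-81/(-1) + sqrt(0)) = 2327 - (-1*(-81) + 0) = 2327 - (81 + 0) = 2327 - 1*81 = 2327 - 81 = 2246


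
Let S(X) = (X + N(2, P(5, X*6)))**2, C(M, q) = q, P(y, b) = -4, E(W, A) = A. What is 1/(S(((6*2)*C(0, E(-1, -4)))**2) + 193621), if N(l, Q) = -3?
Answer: 1/5488222 ≈ 1.8221e-7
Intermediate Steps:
S(X) = (-3 + X)**2 (S(X) = (X - 3)**2 = (-3 + X)**2)
1/(S(((6*2)*C(0, E(-1, -4)))**2) + 193621) = 1/((-3 + ((6*2)*(-4))**2)**2 + 193621) = 1/((-3 + (12*(-4))**2)**2 + 193621) = 1/((-3 + (-48)**2)**2 + 193621) = 1/((-3 + 2304)**2 + 193621) = 1/(2301**2 + 193621) = 1/(5294601 + 193621) = 1/5488222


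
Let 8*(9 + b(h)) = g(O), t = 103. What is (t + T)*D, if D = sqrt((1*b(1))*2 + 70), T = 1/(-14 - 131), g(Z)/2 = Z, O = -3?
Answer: 7467*sqrt(202)/145 ≈ 731.90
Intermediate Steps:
g(Z) = 2*Z
b(h) = -39/4 (b(h) = -9 + (2*(-3))/8 = -9 + (1/8)*(-6) = -9 - 3/4 = -39/4)
T = -1/145 (T = 1/(-145) = -1/145 ≈ -0.0068966)
D = sqrt(202)/2 (D = sqrt((1*(-39/4))*2 + 70) = sqrt(-39/4*2 + 70) = sqrt(-39/2 + 70) = sqrt(101/2) = sqrt(202)/2 ≈ 7.1063)
(t + T)*D = (103 - 1/145)*(sqrt(202)/2) = 14934*(sqrt(202)/2)/145 = 7467*sqrt(202)/145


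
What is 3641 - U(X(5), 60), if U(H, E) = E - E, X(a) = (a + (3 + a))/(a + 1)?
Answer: 3641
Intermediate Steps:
X(a) = (3 + 2*a)/(1 + a)
U(H, E) = 0
3641 - U(X(5), 60) = 3641 - 1*0 = 3641 + 0 = 3641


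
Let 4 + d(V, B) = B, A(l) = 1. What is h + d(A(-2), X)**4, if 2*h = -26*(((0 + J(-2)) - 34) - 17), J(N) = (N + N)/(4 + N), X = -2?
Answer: 1985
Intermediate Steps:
d(V, B) = -4 + B
J(N) = 2*N/(4 + N) (J(N) = (2*N)/(4 + N) = 2*N/(4 + N))
h = 689 (h = (-26*(((0 + 2*(-2)/(4 - 2)) - 34) - 17))/2 = (-26*(((0 + 2*(-2)/2) - 34) - 17))/2 = (-26*(((0 + 2*(-2)*(1/2)) - 34) - 17))/2 = (-26*(((0 - 2) - 34) - 17))/2 = (-26*((-2 - 34) - 17))/2 = (-26*(-36 - 17))/2 = (-26*(-53))/2 = (1/2)*1378 = 689)
h + d(A(-2), X)**4 = 689 + (-4 - 2)**4 = 689 + (-6)**4 = 689 + 1296 = 1985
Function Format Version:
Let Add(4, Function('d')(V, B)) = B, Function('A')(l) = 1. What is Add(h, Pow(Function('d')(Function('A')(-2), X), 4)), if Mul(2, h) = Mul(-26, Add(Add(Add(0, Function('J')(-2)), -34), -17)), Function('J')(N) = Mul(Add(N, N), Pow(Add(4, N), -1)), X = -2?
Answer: 1985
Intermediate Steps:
Function('d')(V, B) = Add(-4, B)
Function('J')(N) = Mul(2, N, Pow(Add(4, N), -1)) (Function('J')(N) = Mul(Mul(2, N), Pow(Add(4, N), -1)) = Mul(2, N, Pow(Add(4, N), -1)))
h = 689 (h = Mul(Rational(1, 2), Mul(-26, Add(Add(Add(0, Mul(2, -2, Pow(Add(4, -2), -1))), -34), -17))) = Mul(Rational(1, 2), Mul(-26, Add(Add(Add(0, Mul(2, -2, Pow(2, -1))), -34), -17))) = Mul(Rational(1, 2), Mul(-26, Add(Add(Add(0, Mul(2, -2, Rational(1, 2))), -34), -17))) = Mul(Rational(1, 2), Mul(-26, Add(Add(Add(0, -2), -34), -17))) = Mul(Rational(1, 2), Mul(-26, Add(Add(-2, -34), -17))) = Mul(Rational(1, 2), Mul(-26, Add(-36, -17))) = Mul(Rational(1, 2), Mul(-26, -53)) = Mul(Rational(1, 2), 1378) = 689)
Add(h, Pow(Function('d')(Function('A')(-2), X), 4)) = Add(689, Pow(Add(-4, -2), 4)) = Add(689, Pow(-6, 4)) = Add(689, 1296) = 1985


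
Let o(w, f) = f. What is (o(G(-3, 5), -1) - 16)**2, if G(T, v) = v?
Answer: 289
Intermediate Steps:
(o(G(-3, 5), -1) - 16)**2 = (-1 - 16)**2 = (-17)**2 = 289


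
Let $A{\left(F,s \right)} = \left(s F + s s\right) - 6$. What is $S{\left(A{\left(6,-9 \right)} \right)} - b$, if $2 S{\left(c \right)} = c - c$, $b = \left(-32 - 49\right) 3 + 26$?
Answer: $217$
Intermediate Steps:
$A{\left(F,s \right)} = -6 + s^{2} + F s$ ($A{\left(F,s \right)} = \left(F s + s^{2}\right) - 6 = \left(s^{2} + F s\right) - 6 = -6 + s^{2} + F s$)
$b = -217$ ($b = \left(-81\right) 3 + 26 = -243 + 26 = -217$)
$S{\left(c \right)} = 0$ ($S{\left(c \right)} = \frac{c - c}{2} = \frac{1}{2} \cdot 0 = 0$)
$S{\left(A{\left(6,-9 \right)} \right)} - b = 0 - -217 = 0 + 217 = 217$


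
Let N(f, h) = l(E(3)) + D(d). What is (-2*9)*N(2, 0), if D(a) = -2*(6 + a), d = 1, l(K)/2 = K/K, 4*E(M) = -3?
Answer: 216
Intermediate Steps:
E(M) = -¾ (E(M) = (¼)*(-3) = -¾)
l(K) = 2 (l(K) = 2*(K/K) = 2*1 = 2)
D(a) = -12 - 2*a
N(f, h) = -12 (N(f, h) = 2 + (-12 - 2*1) = 2 + (-12 - 2) = 2 - 14 = -12)
(-2*9)*N(2, 0) = -2*9*(-12) = -18*(-12) = 216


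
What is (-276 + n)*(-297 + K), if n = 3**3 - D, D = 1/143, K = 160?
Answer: 4878296/143 ≈ 34114.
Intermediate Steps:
D = 1/143 ≈ 0.0069930
n = 3860/143 (n = 3**3 - 1*1/143 = 27 - 1/143 = 3860/143 ≈ 26.993)
(-276 + n)*(-297 + K) = (-276 + 3860/143)*(-297 + 160) = -35608/143*(-137) = 4878296/143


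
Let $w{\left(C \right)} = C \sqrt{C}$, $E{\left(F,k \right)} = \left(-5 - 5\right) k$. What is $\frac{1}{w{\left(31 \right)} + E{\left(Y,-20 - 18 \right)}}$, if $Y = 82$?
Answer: $\frac{380}{114609} - \frac{31 \sqrt{31}}{114609} \approx 0.0018096$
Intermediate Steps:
$E{\left(F,k \right)} = - 10 k$
$w{\left(C \right)} = C^{\frac{3}{2}}$
$\frac{1}{w{\left(31 \right)} + E{\left(Y,-20 - 18 \right)}} = \frac{1}{31^{\frac{3}{2}} - 10 \left(-20 - 18\right)} = \frac{1}{31 \sqrt{31} - 10 \left(-20 - 18\right)} = \frac{1}{31 \sqrt{31} - -380} = \frac{1}{31 \sqrt{31} + 380} = \frac{1}{380 + 31 \sqrt{31}}$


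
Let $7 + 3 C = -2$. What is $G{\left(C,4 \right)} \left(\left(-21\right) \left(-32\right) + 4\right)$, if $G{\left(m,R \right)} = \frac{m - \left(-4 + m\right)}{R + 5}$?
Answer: $\frac{2704}{9} \approx 300.44$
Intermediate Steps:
$C = -3$ ($C = - \frac{7}{3} + \frac{1}{3} \left(-2\right) = - \frac{7}{3} - \frac{2}{3} = -3$)
$G{\left(m,R \right)} = \frac{4}{5 + R}$
$G{\left(C,4 \right)} \left(\left(-21\right) \left(-32\right) + 4\right) = \frac{4}{5 + 4} \left(\left(-21\right) \left(-32\right) + 4\right) = \frac{4}{9} \left(672 + 4\right) = 4 \cdot \frac{1}{9} \cdot 676 = \frac{4}{9} \cdot 676 = \frac{2704}{9}$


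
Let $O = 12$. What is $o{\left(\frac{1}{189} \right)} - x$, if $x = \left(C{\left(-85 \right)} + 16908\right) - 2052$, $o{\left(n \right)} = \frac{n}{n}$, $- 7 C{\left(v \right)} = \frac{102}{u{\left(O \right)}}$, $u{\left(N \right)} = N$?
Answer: $- \frac{207953}{14} \approx -14854.0$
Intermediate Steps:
$C{\left(v \right)} = - \frac{17}{14}$ ($C{\left(v \right)} = - \frac{102 \cdot \frac{1}{12}}{7} = \left(- \frac{1}{7}\right) \frac{17}{2} = - \frac{17}{14}$)
$o{\left(n \right)} = 1$
$x = \frac{207967}{14}$ ($x = \left(- \frac{17}{14} + 16908\right) - 2052 = \frac{236695}{14} - 2052 = \frac{207967}{14} \approx 14855.0$)
$o{\left(\frac{1}{189} \right)} - x = 1 - \frac{207967}{14} = - \frac{207953}{14}$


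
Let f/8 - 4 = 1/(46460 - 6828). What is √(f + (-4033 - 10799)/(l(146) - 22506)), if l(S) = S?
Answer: √6262370187772530/13846430 ≈ 5.7152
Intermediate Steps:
f = 158529/4954 (f = 32 + 8/(46460 - 6828) = 32 + 8/39632 = 32 + 8*(1/39632) = 32 + 1/4954 = 158529/4954 ≈ 32.000)
√(f + (-4033 - 10799)/(l(146) - 22506)) = √(158529/4954 + (-4033 - 10799)/(146 - 22506)) = √(158529/4954 - 14832/(-22360)) = √(158529/4954 - 14832*(-1/22360)) = √(158529/4954 + 1854/2795) = √(452273271/13846430) = √6262370187772530/13846430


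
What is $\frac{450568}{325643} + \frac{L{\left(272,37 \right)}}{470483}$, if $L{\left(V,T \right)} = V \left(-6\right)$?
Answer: $\frac{211453134968}{153209495569} \approx 1.3802$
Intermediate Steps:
$L{\left(V,T \right)} = - 6 V$
$\frac{450568}{325643} + \frac{L{\left(272,37 \right)}}{470483} = \frac{450568}{325643} + \frac{\left(-6\right) 272}{470483} = 450568 \cdot \frac{1}{325643} - \frac{1632}{470483} = \frac{450568}{325643} - \frac{1632}{470483} = \frac{211453134968}{153209495569}$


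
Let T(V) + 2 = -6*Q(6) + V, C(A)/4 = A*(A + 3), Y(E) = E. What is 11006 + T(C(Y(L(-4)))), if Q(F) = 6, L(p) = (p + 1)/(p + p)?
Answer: 175569/16 ≈ 10973.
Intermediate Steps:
L(p) = (1 + p)/(2*p) (L(p) = (1 + p)/((2*p)) = (1 + p)*(1/(2*p)) = (1 + p)/(2*p))
C(A) = 4*A*(3 + A) (C(A) = 4*(A*(A + 3)) = 4*(A*(3 + A)) = 4*A*(3 + A))
T(V) = -38 + V (T(V) = -2 + (-6*6 + V) = -2 + (-36 + V) = -38 + V)
11006 + T(C(Y(L(-4)))) = 11006 + (-38 + 4*((½)*(1 - 4)/(-4))*(3 + (½)*(1 - 4)/(-4))) = 11006 + (-38 + 4*((½)*(-¼)*(-3))*(3 + (½)*(-¼)*(-3))) = 11006 + (-38 + 4*(3/8)*(3 + 3/8)) = 11006 + (-38 + 4*(3/8)*(27/8)) = 11006 + (-38 + 81/16) = 11006 - 527/16 = 175569/16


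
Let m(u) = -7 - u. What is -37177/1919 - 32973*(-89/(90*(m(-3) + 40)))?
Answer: 1837012721/2072520 ≈ 886.37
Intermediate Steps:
-37177/1919 - 32973*(-89/(90*(m(-3) + 40))) = -37177/1919 - 32973*(-89/(90*((-7 - 1*(-3)) + 40))) = -37177*1/1919 - 32973*(-89/(90*((-7 + 3) + 40))) = -37177/1919 - 32973*(-89/(90*(-4 + 40))) = -37177/1919 - 32973/((-90/89*36)) = -37177/1919 - 32973/(-3240/89) = -37177/1919 - 32973*(-89/3240) = -37177/1919 + 978199/1080 = 1837012721/2072520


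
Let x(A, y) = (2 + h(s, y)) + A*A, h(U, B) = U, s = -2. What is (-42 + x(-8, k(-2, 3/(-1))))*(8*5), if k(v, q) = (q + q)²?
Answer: 880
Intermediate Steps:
k(v, q) = 4*q² (k(v, q) = (2*q)² = 4*q²)
x(A, y) = A² (x(A, y) = (2 - 2) + A*A = 0 + A² = A²)
(-42 + x(-8, k(-2, 3/(-1))))*(8*5) = (-42 + (-8)²)*(8*5) = (-42 + 64)*40 = 22*40 = 880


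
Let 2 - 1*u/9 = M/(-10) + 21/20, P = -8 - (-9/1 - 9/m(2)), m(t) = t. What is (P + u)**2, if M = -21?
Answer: 9409/400 ≈ 23.522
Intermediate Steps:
P = 11/2 (P = -8 - (-9/1 - 9/2) = -8 - (-9*1 - 9*1/2) = -8 - (-9 - 9/2) = -8 - 1*(-27/2) = -8 + 27/2 = 11/2 ≈ 5.5000)
u = -207/20 (u = 18 - 9*(-21/(-10) + 21/20) = 18 - 9*(-21*(-1/10) + 21*(1/20)) = 18 - 9*(21/10 + 21/20) = 18 - 9*63/20 = 18 - 567/20 = -207/20 ≈ -10.350)
(P + u)**2 = (11/2 - 207/20)**2 = (-97/20)**2 = 9409/400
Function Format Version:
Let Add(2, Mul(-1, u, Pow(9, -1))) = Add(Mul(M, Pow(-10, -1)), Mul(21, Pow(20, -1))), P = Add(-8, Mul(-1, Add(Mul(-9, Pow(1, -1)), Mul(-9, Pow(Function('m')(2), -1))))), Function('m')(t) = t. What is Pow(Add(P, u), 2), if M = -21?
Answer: Rational(9409, 400) ≈ 23.522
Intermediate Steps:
P = Rational(11, 2) (P = Add(-8, Mul(-1, Add(Mul(-9, Pow(1, -1)), Mul(-9, Pow(2, -1))))) = Add(-8, Mul(-1, Add(Mul(-9, 1), Mul(-9, Rational(1, 2))))) = Add(-8, Mul(-1, Add(-9, Rational(-9, 2)))) = Add(-8, Mul(-1, Rational(-27, 2))) = Add(-8, Rational(27, 2)) = Rational(11, 2) ≈ 5.5000)
u = Rational(-207, 20) (u = Add(18, Mul(-9, Add(Mul(-21, Pow(-10, -1)), Mul(21, Pow(20, -1))))) = Add(18, Mul(-9, Add(Mul(-21, Rational(-1, 10)), Mul(21, Rational(1, 20))))) = Add(18, Mul(-9, Add(Rational(21, 10), Rational(21, 20)))) = Add(18, Mul(-9, Rational(63, 20))) = Add(18, Rational(-567, 20)) = Rational(-207, 20) ≈ -10.350)
Pow(Add(P, u), 2) = Pow(Add(Rational(11, 2), Rational(-207, 20)), 2) = Pow(Rational(-97, 20), 2) = Rational(9409, 400)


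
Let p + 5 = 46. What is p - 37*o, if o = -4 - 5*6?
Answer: 1299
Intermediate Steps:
p = 41 (p = -5 + 46 = 41)
o = -34 (o = -4 - 30 = -34)
p - 37*o = 41 - 37*(-34) = 41 + 1258 = 1299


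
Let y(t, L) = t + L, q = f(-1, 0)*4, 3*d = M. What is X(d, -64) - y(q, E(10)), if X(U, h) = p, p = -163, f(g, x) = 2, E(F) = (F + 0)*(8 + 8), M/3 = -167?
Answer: -331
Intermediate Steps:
M = -501 (M = 3*(-167) = -501)
E(F) = 16*F (E(F) = F*16 = 16*F)
d = -167 (d = (1/3)*(-501) = -167)
X(U, h) = -163
q = 8 (q = 2*4 = 8)
y(t, L) = L + t
X(d, -64) - y(q, E(10)) = -163 - (16*10 + 8) = -163 - (160 + 8) = -163 - 1*168 = -163 - 168 = -331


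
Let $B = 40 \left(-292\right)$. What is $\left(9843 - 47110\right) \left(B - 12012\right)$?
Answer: $882929764$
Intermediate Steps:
$B = -11680$
$\left(9843 - 47110\right) \left(B - 12012\right) = \left(9843 - 47110\right) \left(-11680 - 12012\right) = \left(-37267\right) \left(-23692\right) = 882929764$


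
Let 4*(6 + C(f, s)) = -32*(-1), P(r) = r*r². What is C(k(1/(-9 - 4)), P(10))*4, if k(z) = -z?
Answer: 8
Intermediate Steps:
P(r) = r³
C(f, s) = 2 (C(f, s) = -6 + (-32*(-1))/4 = -6 + (¼)*32 = -6 + 8 = 2)
C(k(1/(-9 - 4)), P(10))*4 = 2*4 = 8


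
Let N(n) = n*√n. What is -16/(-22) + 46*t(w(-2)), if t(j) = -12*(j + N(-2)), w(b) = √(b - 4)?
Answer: 8/11 - 552*I*√6 + 1104*I*√2 ≈ 0.72727 + 209.17*I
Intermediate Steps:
N(n) = n^(3/2)
w(b) = √(-4 + b)
t(j) = -12*j + 24*I*√2 (t(j) = -12*(j + (-2)^(3/2)) = -12*(j - 2*I*√2) = -12*j + 24*I*√2)
-16/(-22) + 46*t(w(-2)) = -16/(-22) + 46*(-12*√(-4 - 2) + 24*I*√2) = -16*(-1/22) + 46*(-12*I*√6 + 24*I*√2) = 8/11 + 46*(-12*I*√6 + 24*I*√2) = 8/11 + (-552*I*√6 + 1104*I*√2) = 8/11 - 552*I*√6 + 1104*I*√2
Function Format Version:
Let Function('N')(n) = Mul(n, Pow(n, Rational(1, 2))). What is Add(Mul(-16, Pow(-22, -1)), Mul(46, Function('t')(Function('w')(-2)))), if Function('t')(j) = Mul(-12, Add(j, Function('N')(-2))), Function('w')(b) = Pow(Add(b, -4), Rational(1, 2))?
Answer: Add(Rational(8, 11), Mul(-552, I, Pow(6, Rational(1, 2))), Mul(1104, I, Pow(2, Rational(1, 2)))) ≈ Add(0.72727, Mul(209.17, I))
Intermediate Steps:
Function('N')(n) = Pow(n, Rational(3, 2))
Function('w')(b) = Pow(Add(-4, b), Rational(1, 2))
Function('t')(j) = Add(Mul(-12, j), Mul(24, I, Pow(2, Rational(1, 2)))) (Function('t')(j) = Mul(-12, Add(j, Pow(-2, Rational(3, 2)))) = Mul(-12, Add(j, Mul(-2, I, Pow(2, Rational(1, 2))))) = Add(Mul(-12, j), Mul(24, I, Pow(2, Rational(1, 2)))))
Add(Mul(-16, Pow(-22, -1)), Mul(46, Function('t')(Function('w')(-2)))) = Add(Mul(-16, Pow(-22, -1)), Mul(46, Add(Mul(-12, Pow(Add(-4, -2), Rational(1, 2))), Mul(24, I, Pow(2, Rational(1, 2)))))) = Add(Mul(-16, Rational(-1, 22)), Mul(46, Add(Mul(-12, Pow(-6, Rational(1, 2))), Mul(24, I, Pow(2, Rational(1, 2)))))) = Add(Rational(8, 11), Mul(46, Add(Mul(-12, Mul(I, Pow(6, Rational(1, 2)))), Mul(24, I, Pow(2, Rational(1, 2)))))) = Add(Rational(8, 11), Mul(46, Add(Mul(-12, I, Pow(6, Rational(1, 2))), Mul(24, I, Pow(2, Rational(1, 2)))))) = Add(Rational(8, 11), Add(Mul(-552, I, Pow(6, Rational(1, 2))), Mul(1104, I, Pow(2, Rational(1, 2))))) = Add(Rational(8, 11), Mul(-552, I, Pow(6, Rational(1, 2))), Mul(1104, I, Pow(2, Rational(1, 2))))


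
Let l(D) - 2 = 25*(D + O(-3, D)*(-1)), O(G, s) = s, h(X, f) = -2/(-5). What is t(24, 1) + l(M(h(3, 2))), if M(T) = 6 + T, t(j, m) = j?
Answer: 26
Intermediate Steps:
h(X, f) = ⅖ (h(X, f) = -2*(-⅕) = ⅖)
l(D) = 2 (l(D) = 2 + 25*(D + D*(-1)) = 2 + 25*(D - D) = 2 + 25*0 = 2 + 0 = 2)
t(24, 1) + l(M(h(3, 2))) = 24 + 2 = 26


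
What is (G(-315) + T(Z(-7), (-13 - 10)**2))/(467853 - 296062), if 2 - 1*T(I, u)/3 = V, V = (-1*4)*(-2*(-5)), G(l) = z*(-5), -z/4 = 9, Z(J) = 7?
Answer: 306/171791 ≈ 0.0017812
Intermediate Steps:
z = -36 (z = -4*9 = -36)
G(l) = 180 (G(l) = -36*(-5) = 180)
V = -40 (V = -4*10 = -40)
T(I, u) = 126 (T(I, u) = 6 - 3*(-40) = 6 + 120 = 126)
(G(-315) + T(Z(-7), (-13 - 10)**2))/(467853 - 296062) = (180 + 126)/(467853 - 296062) = 306/171791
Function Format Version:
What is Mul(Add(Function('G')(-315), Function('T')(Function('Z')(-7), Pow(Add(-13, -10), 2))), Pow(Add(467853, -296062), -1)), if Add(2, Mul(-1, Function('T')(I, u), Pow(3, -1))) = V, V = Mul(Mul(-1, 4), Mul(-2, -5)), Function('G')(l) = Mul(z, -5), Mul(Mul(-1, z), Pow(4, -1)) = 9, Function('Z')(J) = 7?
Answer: Rational(306, 171791) ≈ 0.0017812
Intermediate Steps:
z = -36 (z = Mul(-4, 9) = -36)
Function('G')(l) = 180 (Function('G')(l) = Mul(-36, -5) = 180)
V = -40 (V = Mul(-4, 10) = -40)
Function('T')(I, u) = 126 (Function('T')(I, u) = Add(6, Mul(-3, -40)) = Add(6, 120) = 126)
Mul(Add(Function('G')(-315), Function('T')(Function('Z')(-7), Pow(Add(-13, -10), 2))), Pow(Add(467853, -296062), -1)) = Mul(Add(180, 126), Pow(Add(467853, -296062), -1)) = Mul(306, Pow(171791, -1)) = Mul(306, Rational(1, 171791)) = Rational(306, 171791)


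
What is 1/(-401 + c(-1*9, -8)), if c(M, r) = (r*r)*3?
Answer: -1/209 ≈ -0.0047847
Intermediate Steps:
c(M, r) = 3*r² (c(M, r) = r²*3 = 3*r²)
1/(-401 + c(-1*9, -8)) = 1/(-401 + 3*(-8)²) = 1/(-401 + 3*64) = 1/(-401 + 192) = 1/(-209) = -1/209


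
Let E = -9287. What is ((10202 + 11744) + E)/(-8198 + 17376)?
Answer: 12659/9178 ≈ 1.3793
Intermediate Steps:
((10202 + 11744) + E)/(-8198 + 17376) = ((10202 + 11744) - 9287)/(-8198 + 17376) = (21946 - 9287)/9178 = 12659*(1/9178) = 12659/9178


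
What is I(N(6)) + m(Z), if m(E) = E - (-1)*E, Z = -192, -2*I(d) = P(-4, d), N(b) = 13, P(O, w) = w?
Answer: -781/2 ≈ -390.50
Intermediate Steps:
I(d) = -d/2
m(E) = 2*E (m(E) = E + E = 2*E)
I(N(6)) + m(Z) = -½*13 + 2*(-192) = -13/2 - 384 = -781/2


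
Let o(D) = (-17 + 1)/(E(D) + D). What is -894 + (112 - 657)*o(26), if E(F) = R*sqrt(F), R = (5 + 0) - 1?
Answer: -22 - 1744*sqrt(26)/13 ≈ -706.05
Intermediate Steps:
R = 4 (R = 5 - 1 = 4)
E(F) = 4*sqrt(F)
o(D) = -16/(D + 4*sqrt(D)) (o(D) = (-17 + 1)/(4*sqrt(D) + D) = -16/(D + 4*sqrt(D)))
-894 + (112 - 657)*o(26) = -894 + (112 - 657)*(-16/(26 + 4*sqrt(26))) = -894 - (-8720)/(26 + 4*sqrt(26)) = -894 + 8720/(26 + 4*sqrt(26))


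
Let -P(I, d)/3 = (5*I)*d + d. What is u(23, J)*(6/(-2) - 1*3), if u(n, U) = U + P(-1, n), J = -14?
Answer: -1572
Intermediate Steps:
P(I, d) = -3*d - 15*I*d (P(I, d) = -3*((5*I)*d + d) = -3*(5*I*d + d) = -3*(d + 5*I*d) = -3*d - 15*I*d)
u(n, U) = U + 12*n (u(n, U) = U - 3*n*(1 + 5*(-1)) = U - 3*n*(1 - 5) = U - 3*n*(-4) = U + 12*n)
u(23, J)*(6/(-2) - 1*3) = (-14 + 12*23)*(6/(-2) - 1*3) = (-14 + 276)*(6*(-1/2) - 3) = 262*(-3 - 3) = 262*(-6) = -1572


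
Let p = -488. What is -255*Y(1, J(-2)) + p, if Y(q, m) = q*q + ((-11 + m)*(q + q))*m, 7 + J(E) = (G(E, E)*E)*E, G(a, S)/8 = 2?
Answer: -1337963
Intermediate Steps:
G(a, S) = 16 (G(a, S) = 8*2 = 16)
J(E) = -7 + 16*E² (J(E) = -7 + (16*E)*E = -7 + 16*E²)
Y(q, m) = q² + 2*m*q*(-11 + m) (Y(q, m) = q² + ((-11 + m)*(2*q))*m = q² + (2*q*(-11 + m))*m = q² + 2*m*q*(-11 + m))
-255*Y(1, J(-2)) + p = -255*(1 - 22*(-7 + 16*(-2)²) + 2*(-7 + 16*(-2)²)²) - 488 = -255*(1 - 22*(-7 + 16*4) + 2*(-7 + 16*4)²) - 488 = -255*(1 - 22*(-7 + 64) + 2*(-7 + 64)²) - 488 = -255*(1 - 22*57 + 2*57²) - 488 = -255*(1 - 1254 + 2*3249) - 488 = -255*(1 - 1254 + 6498) - 488 = -255*5245 - 488 = -1337475 - 488 = -1337963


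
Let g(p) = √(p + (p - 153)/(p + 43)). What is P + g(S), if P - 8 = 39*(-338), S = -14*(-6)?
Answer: -13174 + √1346073/127 ≈ -13165.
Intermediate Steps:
S = 84
g(p) = √(p + (-153 + p)/(43 + p))
P = -13174 (P = 8 + 39*(-338) = 8 - 13182 = -13174)
P + g(S) = -13174 + √((-153 + 84 + 84*(43 + 84))/(43 + 84)) = -13174 + √((-153 + 84 + 84*127)/127) = -13174 + √((-153 + 84 + 10668)/127) = -13174 + √((1/127)*10599) = -13174 + √(10599/127) = -13174 + √1346073/127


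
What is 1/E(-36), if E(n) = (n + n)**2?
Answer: 1/5184 ≈ 0.00019290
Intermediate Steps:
E(n) = 4*n**2 (E(n) = (2*n)**2 = 4*n**2)
1/E(-36) = 1/(4*(-36)**2) = 1/(4*1296) = 1/5184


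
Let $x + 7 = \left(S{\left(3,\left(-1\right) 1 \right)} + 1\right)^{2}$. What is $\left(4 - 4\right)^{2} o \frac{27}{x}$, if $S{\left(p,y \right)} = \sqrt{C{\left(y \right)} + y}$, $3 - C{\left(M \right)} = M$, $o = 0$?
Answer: $0$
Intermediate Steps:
$C{\left(M \right)} = 3 - M$
$S{\left(p,y \right)} = \sqrt{3}$ ($S{\left(p,y \right)} = \sqrt{\left(3 - y\right) + y} = \sqrt{3}$)
$x = -7 + \left(1 + \sqrt{3}\right)^{2}$ ($x = -7 + \left(\sqrt{3} + 1\right)^{2} = -7 + \left(1 + \sqrt{3}\right)^{2} \approx 0.4641$)
$\left(4 - 4\right)^{2} o \frac{27}{x} = \left(4 - 4\right)^{2} \cdot 0 \frac{27}{-3 + 2 \sqrt{3}} = 0^{2} \cdot 0 \frac{27}{-3 + 2 \sqrt{3}} = 0 \cdot 0 \frac{27}{-3 + 2 \sqrt{3}} = 0 \frac{27}{-3 + 2 \sqrt{3}} = 0$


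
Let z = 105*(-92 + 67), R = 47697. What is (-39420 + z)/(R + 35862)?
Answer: -14015/27853 ≈ -0.50318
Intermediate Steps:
z = -2625 (z = 105*(-25) = -2625)
(-39420 + z)/(R + 35862) = (-39420 - 2625)/(47697 + 35862) = -42045/83559 = -42045*1/83559 = -14015/27853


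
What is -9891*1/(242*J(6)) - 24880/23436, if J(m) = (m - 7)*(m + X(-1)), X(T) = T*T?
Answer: 6773527/1417878 ≈ 4.7772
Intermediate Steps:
X(T) = T²
J(m) = (1 + m)*(-7 + m) (J(m) = (m - 7)*(m + (-1)²) = (-7 + m)*(m + 1) = (-7 + m)*(1 + m) = (1 + m)*(-7 + m))
-9891*1/(242*J(6)) - 24880/23436 = -9891*1/(242*(-7 + 6² - 6*6)) - 24880/23436 = -9891*1/(242*(-7 + 36 - 36)) - 24880*1/23436 = -9891/(242*(-7)) - 6220/5859 = -9891/(-1694) - 6220/5859 = -9891*(-1/1694) - 6220/5859 = 1413/242 - 6220/5859 = 6773527/1417878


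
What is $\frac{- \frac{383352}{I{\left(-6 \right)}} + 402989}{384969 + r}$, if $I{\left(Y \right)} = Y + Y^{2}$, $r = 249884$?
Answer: $\frac{1951053}{3174265} \approx 0.61465$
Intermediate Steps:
$\frac{- \frac{383352}{I{\left(-6 \right)}} + 402989}{384969 + r} = \frac{- \frac{383352}{\left(-6\right) \left(1 - 6\right)} + 402989}{384969 + 249884} = \frac{- \frac{383352}{\left(-6\right) \left(-5\right)} + 402989}{634853} = \left(- \frac{383352}{30} + 402989\right) \frac{1}{634853} = \left(\left(-383352\right) \frac{1}{30} + 402989\right) \frac{1}{634853} = \left(- \frac{63892}{5} + 402989\right) \frac{1}{634853} = \frac{1951053}{5} \cdot \frac{1}{634853} = \frac{1951053}{3174265}$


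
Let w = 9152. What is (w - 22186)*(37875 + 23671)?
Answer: -802190564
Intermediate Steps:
(w - 22186)*(37875 + 23671) = (9152 - 22186)*(37875 + 23671) = -13034*61546 = -802190564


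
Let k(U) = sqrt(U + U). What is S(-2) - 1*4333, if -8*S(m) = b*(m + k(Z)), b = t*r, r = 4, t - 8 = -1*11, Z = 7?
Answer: -4336 + 3*sqrt(14)/2 ≈ -4330.4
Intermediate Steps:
t = -3 (t = 8 - 1*11 = 8 - 11 = -3)
b = -12 (b = -3*4 = -12)
k(U) = sqrt(2)*sqrt(U) (k(U) = sqrt(2*U) = sqrt(2)*sqrt(U))
S(m) = 3*m/2 + 3*sqrt(14)/2 (S(m) = -(-3)*(m + sqrt(2)*sqrt(7))/2 = -(-3)*(m + sqrt(14))/2 = -(-12*m - 12*sqrt(14))/8 = 3*m/2 + 3*sqrt(14)/2)
S(-2) - 1*4333 = ((3/2)*(-2) + 3*sqrt(14)/2) - 1*4333 = (-3 + 3*sqrt(14)/2) - 4333 = -4336 + 3*sqrt(14)/2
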